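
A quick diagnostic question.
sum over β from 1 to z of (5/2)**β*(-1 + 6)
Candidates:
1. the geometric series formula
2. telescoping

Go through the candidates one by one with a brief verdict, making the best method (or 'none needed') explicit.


Method: the geometric series formula — each term is 5/2 times the previous one, so the geometric-series formula applies directly.
- the geometric series formula — a fit — the right tool for this form.
- telescoping — as presented, consecutive terms share no shifted copy to cancel against — no rewrite is on display to change that.


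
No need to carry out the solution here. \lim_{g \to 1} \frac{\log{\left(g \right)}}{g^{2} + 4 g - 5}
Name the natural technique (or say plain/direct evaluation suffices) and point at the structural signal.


Best approach: l'Hôpital's rule (0/0) — the 0/0 form at 1 is the signature situation for l'Hôpital's rule. Known elementary limits would finish this too — the rule just bypasses the case analysis.


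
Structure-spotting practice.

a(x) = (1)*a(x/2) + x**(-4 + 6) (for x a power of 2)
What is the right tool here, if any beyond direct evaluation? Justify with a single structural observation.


Method: the master substitution — the recursive call is at index x/2 rather than a shift, a divide-and-conquer shape — substituting x = 2^m linearizes it.


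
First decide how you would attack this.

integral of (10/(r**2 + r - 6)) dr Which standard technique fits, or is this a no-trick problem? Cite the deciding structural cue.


Verdict: partial fractions — a proper rational integrand whose denominator splits into simpler factors — decompose into partial fractions first.


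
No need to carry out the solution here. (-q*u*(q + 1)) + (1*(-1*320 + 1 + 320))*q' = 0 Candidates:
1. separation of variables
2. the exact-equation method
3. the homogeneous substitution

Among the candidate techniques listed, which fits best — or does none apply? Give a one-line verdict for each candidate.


Technique: separation of variables — all dependence on the two variables factors apart, the defining separable shape. This doubles as a Bernoulli equation in the unknown as written; dividing and integrating works on it directly.
- separation of variables: yes — fits the structure here.
- the exact-equation method: exactness fails on the nose — the mixed partials do not match.
- the homogeneous substitution: rescaling both variables together changes the slope, so no ratio substitution collapses it.


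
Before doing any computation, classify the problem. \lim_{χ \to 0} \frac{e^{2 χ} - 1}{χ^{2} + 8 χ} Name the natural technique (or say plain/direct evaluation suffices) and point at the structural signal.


Best approach: l'Hôpital's rule (0/0) — plug in 0: top and bottom both hit zero, so differentiate each and retry. One could equally expand both pieces locally and compare leading terms; the rule does that in one stroke.


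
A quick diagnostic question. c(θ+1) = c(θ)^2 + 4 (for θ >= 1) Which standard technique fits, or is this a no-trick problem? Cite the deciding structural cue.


Verdict: no special technique — the update rule curves (it is not linear in the unknown sequence), so no superposition-based closed form attaches — iterate or study it directly.


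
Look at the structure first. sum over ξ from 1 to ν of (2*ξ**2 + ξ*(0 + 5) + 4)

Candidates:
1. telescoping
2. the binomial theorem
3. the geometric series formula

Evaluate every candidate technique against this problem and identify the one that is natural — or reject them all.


Technique: no special technique — with only polynomial terms in ξ present, the classical sum-of-powers identities are all you need.
- telescoping — neither a shifted-difference shape nor integer-spaced poles are present.
- the binomial theorem — there is no pair of bases whose matched powers would reassemble into a single binomial power.
- the geometric series formula: the ratio of consecutive terms depends on the index.


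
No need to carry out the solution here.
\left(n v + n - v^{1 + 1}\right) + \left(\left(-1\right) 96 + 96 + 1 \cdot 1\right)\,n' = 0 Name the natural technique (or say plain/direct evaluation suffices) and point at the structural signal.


Diagnosis: a linear integrating factor — linear in the unknown with genuine forcing: multiply through by the exponential of the integrated coefficient and the left side closes into one derivative.


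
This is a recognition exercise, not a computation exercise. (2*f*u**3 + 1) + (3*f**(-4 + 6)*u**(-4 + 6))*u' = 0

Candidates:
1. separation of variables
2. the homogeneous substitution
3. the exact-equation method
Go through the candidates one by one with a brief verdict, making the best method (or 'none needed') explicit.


Diagnosis: the exact-equation method — because the two cross partials coincide, the form is conservative as written — recover its potential in (f, u).
- separation of variables — no algebra isolates the independent variable on one side and the unknown on the other.
- the homogeneous substitution: the slope is not a function of the ratio of the variables alone.
- the exact-equation method: a fit — the right tool for this form.


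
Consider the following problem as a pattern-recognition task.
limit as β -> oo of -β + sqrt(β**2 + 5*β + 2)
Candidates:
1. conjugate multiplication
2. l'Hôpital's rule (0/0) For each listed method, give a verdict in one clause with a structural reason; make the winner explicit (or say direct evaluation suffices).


Best approach: conjugate multiplication — sqrt(β**2 + 5*β + 2) and β both blow up, but their difference is tame once the conjugate rationalizes it.
- conjugate multiplication: applicable, and directly so.
- l'Hôpital's rule (0/0) — the expression is a difference driving to ∞ − ∞, not a 0/0 quotient — there is no ratio for the rule to differentiate.


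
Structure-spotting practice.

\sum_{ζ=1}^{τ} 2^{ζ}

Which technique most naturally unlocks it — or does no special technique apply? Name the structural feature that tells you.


Best approach: the geometric series formula — the ratio of consecutive terms is the constant 2, independent of the index — a geometric sum.


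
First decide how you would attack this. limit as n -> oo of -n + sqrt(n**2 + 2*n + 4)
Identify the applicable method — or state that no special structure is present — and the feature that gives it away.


Diagnosis: conjugate multiplication — sqrt(n**2 + 2*n + 4) and n both blow up, but their difference is tame once the conjugate rationalizes it.


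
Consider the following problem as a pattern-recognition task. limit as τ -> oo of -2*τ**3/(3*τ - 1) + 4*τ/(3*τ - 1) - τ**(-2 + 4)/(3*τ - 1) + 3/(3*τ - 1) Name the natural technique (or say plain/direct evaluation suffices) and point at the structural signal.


Method: dominant-term comparison — divide by the highest power of τ present: lower-order terms vanish and the dominant ratio remains. Viewed as a single quotient this is an ∞/∞ form — an at-infinity application of l'Hôpital's rule would also resolve it; comparing leading growth reads the answer without differentiating.


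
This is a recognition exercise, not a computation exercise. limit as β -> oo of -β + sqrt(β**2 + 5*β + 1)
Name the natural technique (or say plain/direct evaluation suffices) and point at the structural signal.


Best approach: conjugate multiplication — sqrt(β**2 + 5*β + 1) and β both blow up, but their difference is tame once the conjugate rationalizes it.


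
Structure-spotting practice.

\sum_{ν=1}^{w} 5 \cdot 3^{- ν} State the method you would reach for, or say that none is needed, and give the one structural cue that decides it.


Technique: the geometric series formula — consecutive terms stand in a fixed index-free ratio — the geometric sum formula closes it.


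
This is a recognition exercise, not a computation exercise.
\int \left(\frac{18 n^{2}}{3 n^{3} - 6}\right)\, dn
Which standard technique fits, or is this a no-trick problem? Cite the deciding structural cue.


Verdict: u-substitution — read it as f(3 n^{3} - 6) times a constant multiple of d(3 n^{3} - 6): one substitution, u = 3 n^{3} - 6, finishes it.


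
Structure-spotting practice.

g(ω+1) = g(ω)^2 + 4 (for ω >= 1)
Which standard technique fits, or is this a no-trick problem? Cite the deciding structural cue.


Verdict: no special technique — the recurrence is nonlinear in the sequence values; study it directly, no linear machinery applies.


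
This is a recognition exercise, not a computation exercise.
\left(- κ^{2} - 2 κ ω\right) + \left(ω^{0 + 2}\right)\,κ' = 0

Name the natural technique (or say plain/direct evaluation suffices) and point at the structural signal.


Best approach: the homogeneous substitution — the slope's numerator and denominator have matching total degree, so it depends only on κ/ω and the ratio substitution collapses it. Rearranged, this also fits the Bernoulli template directly; the homogeneous substitution reads the structure without the rearrangement.


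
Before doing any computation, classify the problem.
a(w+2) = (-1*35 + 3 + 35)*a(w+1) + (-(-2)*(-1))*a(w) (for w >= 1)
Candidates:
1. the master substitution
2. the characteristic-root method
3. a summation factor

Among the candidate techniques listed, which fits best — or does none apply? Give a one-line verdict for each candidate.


Verdict: the characteristic-root method — fixed numeric weights on consecutive terms and no forcing term added: the root method in its home territory.
- the master substitution — the recursion shifts the index rather than dividing it.
- the characteristic-root method — a fit — the right tool for this form.
- a summation factor: the recurrence reaches back more than one step, outside the first-order family a summation factor normalizes.


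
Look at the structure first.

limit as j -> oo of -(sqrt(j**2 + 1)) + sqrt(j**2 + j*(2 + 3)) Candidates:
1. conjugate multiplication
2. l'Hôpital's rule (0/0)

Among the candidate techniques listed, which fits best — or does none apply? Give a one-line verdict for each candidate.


Best approach: conjugate multiplication — neither sqrt(j**2 + j*(2 + 3)) nor sqrt(j**2 + 1) converges alone, so rewrite their difference as a conjugate-rationalized quotient first.
- conjugate multiplication — yes, a natural case for it.
- l'Hôpital's rule (0/0) — no quotient structure at all: the clash is ∞ minus ∞, which rationalizing converts into a tractable ratio.


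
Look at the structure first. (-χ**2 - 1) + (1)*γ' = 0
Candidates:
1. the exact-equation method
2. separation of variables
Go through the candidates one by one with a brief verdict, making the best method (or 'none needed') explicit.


Diagnosis: no special technique — solved for the derivative, γ never appears on the right — this is a direct integration in χ, not a differential-equations problem at heart.
- the exact-equation method — the unknown never enters the equation — exactness holds emptily, with nothing for the method to add.
- separation of variables: separation is only trivially available — with the unknown absent from the slope this is a direct integration, not a separation problem.


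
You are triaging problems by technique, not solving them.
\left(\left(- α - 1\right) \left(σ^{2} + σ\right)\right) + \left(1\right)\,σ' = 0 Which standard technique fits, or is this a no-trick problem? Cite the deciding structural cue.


Best approach: separation of variables — one side of the product carries the independent variable, the other the unknown — the textbook separation shape. Rearranged, this also fits the Bernoulli template directly; separation reads the product structure as given.


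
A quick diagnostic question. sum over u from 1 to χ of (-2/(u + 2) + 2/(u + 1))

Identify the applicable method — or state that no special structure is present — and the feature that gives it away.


Diagnosis: telescoping — the generic term is a one-step difference of 2/(u + 1), so partial sums shortcut to endpoint evaluation.


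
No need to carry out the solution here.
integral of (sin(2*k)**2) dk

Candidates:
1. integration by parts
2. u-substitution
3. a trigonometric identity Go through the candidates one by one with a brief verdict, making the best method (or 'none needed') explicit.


Technique: a trigonometric identity — sin(2*k)**2 is an even power — the power-reduction identity rewrites it into first-degree cosines.
- integration by parts — not the fit here: there is no polynomial factor to ladder down — parts can still close the trigonometric product by recursion, though the identity rewrite is the direct route.
- u-substitution: no subexpression of the integrand pairs with its own derivative as a factor — individual terms may offer their own substitutions, but any change of variable covering the whole integral would have to be constructed from outside the expression.
- a trigonometric identity — yes, a natural case for it.


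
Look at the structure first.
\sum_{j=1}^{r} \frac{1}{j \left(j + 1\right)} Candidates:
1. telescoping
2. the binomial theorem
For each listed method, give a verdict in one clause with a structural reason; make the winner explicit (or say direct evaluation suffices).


Method: telescoping — poles of \frac{1}{j \left(j + 1\right)} differ by an integer, the telltale of a telescoping partial-fraction sum.
- telescoping — applies; the problem has the shape this method handles.
- the binomial theorem: the terms do not reassemble into a binomial power.


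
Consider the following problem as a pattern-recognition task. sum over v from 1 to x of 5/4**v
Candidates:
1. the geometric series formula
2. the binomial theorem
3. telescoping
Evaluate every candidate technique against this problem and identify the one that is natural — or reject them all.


Best approach: the geometric series formula — consecutive terms stand in a fixed index-free ratio — the geometric sum formula closes it.
- the geometric series formula — yes, a natural case for it.
- the binomial theorem: the terms do not reassemble into a binomial power.
- telescoping — the terms as presented offer no neighboring cancellation — a telescoping rewrite may exist, but the displayed structure does not hand one over.


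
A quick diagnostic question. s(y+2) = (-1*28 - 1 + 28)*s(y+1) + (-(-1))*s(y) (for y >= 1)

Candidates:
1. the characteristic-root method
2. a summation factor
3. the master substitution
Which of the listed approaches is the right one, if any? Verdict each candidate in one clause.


Best approach: the characteristic-root method — constant coefficients and linearity mean the ansatz r^y reduces it to solving the characteristic polynomial.
- the characteristic-root method: yes — fits the structure here.
- a summation factor: a summation factor telescopes one-step recursions; this one carries higher-order memory.
- the master substitution — there is no divide-the-index recursive argument.


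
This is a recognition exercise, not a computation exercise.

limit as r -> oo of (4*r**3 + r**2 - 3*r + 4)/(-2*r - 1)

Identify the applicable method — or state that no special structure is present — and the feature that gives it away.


Diagnosis: dominant-term comparison — growth-rate triage: the leading powers of r decide the limit, everything else is noise. l'Hôpital's at-infinity variant applies to the expression viewed as a single quotient; the leading-term comparison is the direct route.


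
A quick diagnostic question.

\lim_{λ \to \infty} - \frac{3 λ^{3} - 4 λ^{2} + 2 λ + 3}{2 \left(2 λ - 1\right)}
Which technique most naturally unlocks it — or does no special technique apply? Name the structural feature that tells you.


Method: dominant-term comparison — at large λ only the top-degree terms survive; compare the leading terms and the limit falls out. l'Hôpital's at-infinity variant applies to the expression viewed as a single quotient; the leading-term comparison is the direct route.


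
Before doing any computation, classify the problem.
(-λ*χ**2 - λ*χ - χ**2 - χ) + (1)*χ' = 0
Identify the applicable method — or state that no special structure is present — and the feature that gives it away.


Technique: separation of variables — one side of the product carries the independent variable, the other the unknown — the textbook separation shape. A Bernoulli substitution applies to this equation as given; separation takes the same equation in its displayed form.


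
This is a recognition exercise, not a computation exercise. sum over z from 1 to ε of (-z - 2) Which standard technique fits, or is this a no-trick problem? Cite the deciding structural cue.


Best approach: no special technique — every summand is a constant multiple of a power of z — apply the standard power-sum identities one degree at a time.


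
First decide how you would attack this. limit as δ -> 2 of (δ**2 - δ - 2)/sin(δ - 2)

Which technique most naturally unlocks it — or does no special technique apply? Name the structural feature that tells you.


Verdict: l'Hôpital's rule (0/0) — plug in 2: top and bottom both hit zero, so differentiate each and retry. A first-order expansion at the point is an equally standard path; the rule packages it.


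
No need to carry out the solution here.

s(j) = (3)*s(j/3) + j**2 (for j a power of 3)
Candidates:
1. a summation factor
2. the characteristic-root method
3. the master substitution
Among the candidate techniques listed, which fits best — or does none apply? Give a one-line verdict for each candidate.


Method: the master substitution — the recursive call is at index j/3 rather than a shift, a divide-and-conquer shape — substituting j = 3^m linearizes it.
- a summation factor: a divided-index call is outside the fixed-shift first-order family a summation factor normalizes.
- the characteristic-root method — the recursion divides its index rather than shifting it — outside the constant-shift family the root method covers.
- the master substitution — yes, a natural case for it.


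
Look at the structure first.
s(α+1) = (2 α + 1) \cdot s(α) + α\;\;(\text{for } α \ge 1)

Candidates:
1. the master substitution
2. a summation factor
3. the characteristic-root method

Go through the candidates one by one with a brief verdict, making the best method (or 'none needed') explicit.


Best approach: a summation factor — first-order linear but the coefficient 2 α + 1 moves with the index — divide by the cumulative product and telescope.
- the master substitution: the recursion shifts the index rather than dividing it.
- a summation factor: applicable, and directly so.
- the characteristic-root method — the coefficients change with the index, which the root method cannot absorb.


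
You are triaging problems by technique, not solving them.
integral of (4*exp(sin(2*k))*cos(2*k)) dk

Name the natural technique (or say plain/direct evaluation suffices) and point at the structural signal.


Method: u-substitution — structure check: outer function, inner expression sin(2*k), inner derivative as a factor — the classic u = sin(2*k) pattern.


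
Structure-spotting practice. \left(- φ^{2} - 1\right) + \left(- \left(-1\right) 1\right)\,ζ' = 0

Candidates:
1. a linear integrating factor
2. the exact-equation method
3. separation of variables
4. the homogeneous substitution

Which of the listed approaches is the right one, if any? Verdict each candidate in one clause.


Method: no special technique — solved for the derivative, no ζ appears — this is antidifferentiation in φ wearing ODE clothing.
- a linear integrating factor: with the unknown absent the integrating factor is a formality; direct integration is the working structure.
- the exact-equation method: with the unknown absent from both coefficients, the cross-partial test holds emptily — nothing for the exact method to work on.
- separation of variables — with no unknown in the slope, separating variables is a formality — the equation integrates directly.
- the homogeneous substitution: the slope is not a function of the ratio of the variables alone.


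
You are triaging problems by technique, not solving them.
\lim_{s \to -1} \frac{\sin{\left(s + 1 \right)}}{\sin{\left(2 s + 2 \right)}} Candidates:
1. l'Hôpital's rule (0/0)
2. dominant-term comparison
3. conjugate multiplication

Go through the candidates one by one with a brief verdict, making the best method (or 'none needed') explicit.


Verdict: l'Hôpital's rule (0/0) — numerator and denominator both vanish at -1 — a genuine 0/0 form, which is exactly when l'Hôpital applies. Expanding numerator and denominator to first order gives the same value — the rule automates exactly that.
- l'Hôpital's rule (0/0): applies; the problem has the shape this method handles.
- dominant-term comparison: this is not a rational comparison of growth rates at infinity.
- conjugate multiplication — the conjugate move applies to radical differences, which this is not.


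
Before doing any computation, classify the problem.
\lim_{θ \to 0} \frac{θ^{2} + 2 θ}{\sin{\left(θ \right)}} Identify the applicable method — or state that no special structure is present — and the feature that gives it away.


Verdict: l'Hôpital's rule (0/0) — plug in 0: top and bottom both hit zero, so differentiate each and retry. Known elementary limits would finish this too — the rule just bypasses the case analysis.


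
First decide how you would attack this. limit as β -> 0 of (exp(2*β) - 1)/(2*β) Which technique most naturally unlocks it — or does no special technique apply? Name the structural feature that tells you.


Method: l'Hôpital's rule (0/0) — numerator and denominator both vanish at 0 — a genuine 0/0 form, which is exactly when l'Hôpital applies. A local series expansion at the point resolves it as well; the rule is the packaged version of that step.


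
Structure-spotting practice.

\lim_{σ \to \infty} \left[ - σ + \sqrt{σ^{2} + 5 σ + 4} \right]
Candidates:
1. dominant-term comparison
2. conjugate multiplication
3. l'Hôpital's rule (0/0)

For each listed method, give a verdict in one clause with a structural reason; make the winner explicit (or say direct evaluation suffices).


Verdict: conjugate multiplication — \sqrt{σ^{2} + 5 σ + 4} and σ both blow up, but their difference is tame once the conjugate rationalizes it.
- dominant-term comparison — no dominant power emerges to decide the limit by degree comparison.
- conjugate multiplication — applicable, and directly so.
- l'Hôpital's rule (0/0): substitution produces ∞ − ∞ rather than a vanishing quotient; the rule needs a 0/0 ratio to act on.


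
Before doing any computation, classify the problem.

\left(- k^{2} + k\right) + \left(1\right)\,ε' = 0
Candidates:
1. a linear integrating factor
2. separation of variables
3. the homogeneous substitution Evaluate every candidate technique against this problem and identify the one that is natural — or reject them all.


Method: no special technique — the slope is a pure function of k; integrate both sides and be done.
- a linear integrating factor: with the unknown absent the integrating factor is a formality; direct integration is the working structure.
- separation of variables — any separation here is vacuous (nothing depends on the unknown); direct integration is the honest label.
- the homogeneous substitution: the slope changes under joint rescaling, failing the degree-zero test.


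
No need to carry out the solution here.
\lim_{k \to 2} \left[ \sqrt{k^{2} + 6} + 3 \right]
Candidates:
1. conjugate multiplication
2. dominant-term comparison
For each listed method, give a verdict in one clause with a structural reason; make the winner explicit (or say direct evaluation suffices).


Method: no special technique — the expression is continuous at 2 — substitute and evaluate; no indeterminate form appears.
- conjugate multiplication — no difference of divergent radicals appears, so rationalizing has nothing to cancel.
- dominant-term comparison: this limit is not decided by comparing leading-term growth at infinity.


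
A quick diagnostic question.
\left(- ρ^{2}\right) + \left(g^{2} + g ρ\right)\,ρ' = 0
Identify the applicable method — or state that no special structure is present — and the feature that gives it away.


Technique: the homogeneous substitution — the slope is degree-zero homogeneous: the ratio substitution v = ρ/g collapses it. Rewriting — with the variables' roles exchanged where the shape demands it — would expose a Bernoulli structure too; the homogeneous substitution simply reads the degrees directly.


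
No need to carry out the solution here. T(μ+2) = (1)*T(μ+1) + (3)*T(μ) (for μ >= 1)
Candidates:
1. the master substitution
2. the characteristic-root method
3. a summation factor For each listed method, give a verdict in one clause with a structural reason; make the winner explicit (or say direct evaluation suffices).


Diagnosis: the characteristic-root method — because shifting μ leaves the equation's coefficients unchanged, exponential trials reduce it to algebra.
- the master substitution — with no divided-index recursive call, reindexing by powers of a base buys nothing.
- the characteristic-root method: yes — fits the structure here.
- a summation factor — the recurrence reaches back more than one step, outside the first-order family a summation factor normalizes.


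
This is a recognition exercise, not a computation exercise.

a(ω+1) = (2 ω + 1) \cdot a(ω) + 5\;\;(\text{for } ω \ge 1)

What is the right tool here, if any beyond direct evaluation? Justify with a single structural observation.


Technique: a summation factor — the coefficient 2 ω + 1 drifts with the index, so no fixed root exists; normalizing by the cumulative product telescopes it.


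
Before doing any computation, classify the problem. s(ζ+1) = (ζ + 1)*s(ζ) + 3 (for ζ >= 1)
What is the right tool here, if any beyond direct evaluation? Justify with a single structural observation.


Method: a summation factor — it is first-order linear but the coefficient ζ + 1 depends on the index, so multiply through by a summation factor to telescope it.


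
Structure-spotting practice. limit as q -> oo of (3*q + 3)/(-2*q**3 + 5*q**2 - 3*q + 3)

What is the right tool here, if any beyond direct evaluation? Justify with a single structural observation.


Diagnosis: dominant-term comparison — divide through by the highest power of q; every lower-order term dies and the dominant terms decide the limit. Viewed as a single quotient this is an ∞/∞ form — an at-infinity application of l'Hôpital's rule would also resolve it; comparing leading growth reads the answer without differentiating.


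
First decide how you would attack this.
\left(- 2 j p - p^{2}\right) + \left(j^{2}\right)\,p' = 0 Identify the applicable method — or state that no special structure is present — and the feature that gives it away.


Verdict: the homogeneous substitution — solved for the derivative, the right side is unchanged under scaling j and p together — it depends only on the ratio p/j, so substitute a single ratio variable. This doubles as a Bernoulli equation in the unknown as written; the homogeneous route needs no setup at all.


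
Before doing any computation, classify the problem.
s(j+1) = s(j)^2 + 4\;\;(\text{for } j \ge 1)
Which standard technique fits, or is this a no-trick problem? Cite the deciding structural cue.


Diagnosis: no special technique — the unknown sequence enters the update nonlinearly, so no linear method fits the recurrence as written — direct iteration remains.


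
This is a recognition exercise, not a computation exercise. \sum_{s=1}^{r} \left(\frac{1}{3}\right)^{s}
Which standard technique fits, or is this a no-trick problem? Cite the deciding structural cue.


Verdict: the geometric series formula — check a ratio of consecutive terms: it is \frac{1}{3}, independent of the index, so the geometric formula closes the sum.


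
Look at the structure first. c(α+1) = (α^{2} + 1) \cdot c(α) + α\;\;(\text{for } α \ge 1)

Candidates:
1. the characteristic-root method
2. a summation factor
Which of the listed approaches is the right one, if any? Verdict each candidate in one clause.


Method: a summation factor — normalize by the running product of α^{2} + 1: the left side becomes a difference, and differences sum.
- the characteristic-root method: the coefficients change with the index, which the root method cannot absorb.
- a summation factor — yes — fits the structure here.


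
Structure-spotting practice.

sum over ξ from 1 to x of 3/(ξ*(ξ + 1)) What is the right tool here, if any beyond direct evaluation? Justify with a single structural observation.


Method: telescoping — poles of 3/(ξ*(ξ + 1)) differ by an integer, the telltale of a telescoping partial-fraction sum.


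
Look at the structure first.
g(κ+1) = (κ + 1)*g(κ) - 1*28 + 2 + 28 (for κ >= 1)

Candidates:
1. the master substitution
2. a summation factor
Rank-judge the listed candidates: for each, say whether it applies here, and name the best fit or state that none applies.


Verdict: a summation factor — normalize by the running product of κ + 1: the left side becomes a difference, and differences sum.
- the master substitution — with no divided-index recursive call, reindexing by powers of a base buys nothing.
- a summation factor — applicable, and directly so.


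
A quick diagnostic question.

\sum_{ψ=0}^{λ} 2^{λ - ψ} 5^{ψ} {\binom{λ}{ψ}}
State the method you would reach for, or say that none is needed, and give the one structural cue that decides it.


Method: the binomial theorem — terms weighting {\binom{λ}{ψ}} against matched powers of 5 and 2 reassemble into (5 + 2)^λ by the binomial theorem.


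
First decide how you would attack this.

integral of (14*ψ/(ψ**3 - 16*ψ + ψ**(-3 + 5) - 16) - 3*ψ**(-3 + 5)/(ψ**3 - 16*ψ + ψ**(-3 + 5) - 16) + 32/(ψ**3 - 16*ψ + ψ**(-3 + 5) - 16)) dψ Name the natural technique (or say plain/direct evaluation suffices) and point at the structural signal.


Diagnosis: partial fractions — the factorization of (ψ**3 - 16*ψ + ψ**(-3 + 5) - 16) is the whole battle; after it, each term is a table integral.


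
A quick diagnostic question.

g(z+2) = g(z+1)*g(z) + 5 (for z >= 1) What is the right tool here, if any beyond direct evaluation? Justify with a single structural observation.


Diagnosis: no special technique — nonlinear feedback in the recursion rules out every root- or factor-based technique.


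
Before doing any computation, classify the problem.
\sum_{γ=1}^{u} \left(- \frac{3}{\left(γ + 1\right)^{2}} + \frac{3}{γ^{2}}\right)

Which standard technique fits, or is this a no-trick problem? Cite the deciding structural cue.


Diagnosis: telescoping — this sum is a zipper: each term contributes \frac{3}{γ^{2}} and removes the next index's value, which the following term puts back, closing term by term.


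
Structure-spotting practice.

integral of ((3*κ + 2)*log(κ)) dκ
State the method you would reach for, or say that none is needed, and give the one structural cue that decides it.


Diagnosis: integration by parts — one parts step with u = log(κ) trades the logarithm for an algebraic integrand.


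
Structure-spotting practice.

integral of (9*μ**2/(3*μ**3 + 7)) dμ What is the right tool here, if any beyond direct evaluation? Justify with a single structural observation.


Diagnosis: u-substitution — structure check: outer function, inner expression 3*μ**3 + 7, inner derivative as a factor — the classic u = 3*μ**3 + 7 pattern.


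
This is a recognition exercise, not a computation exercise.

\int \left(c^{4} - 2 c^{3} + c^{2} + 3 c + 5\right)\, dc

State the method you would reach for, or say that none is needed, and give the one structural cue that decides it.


Best approach: no special technique — every term is a constant multiple of a power of c; term-wise power-rule integration needs no preliminary transformation.


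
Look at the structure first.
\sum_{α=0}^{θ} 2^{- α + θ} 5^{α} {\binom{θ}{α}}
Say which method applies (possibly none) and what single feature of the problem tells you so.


Method: the binomial theorem — the summand is term α of a binomial expansion in 5 and 2; the whole sum is a single power.


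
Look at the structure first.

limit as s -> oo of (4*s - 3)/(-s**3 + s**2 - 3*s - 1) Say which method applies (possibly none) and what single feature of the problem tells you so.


Verdict: dominant-term comparison — at large s only the top-degree terms survive; compare the leading terms and the limit falls out. As a single quotient, the ∞/∞ shape would yield to repeated differentiation as well — the growth comparison gets there in one look.


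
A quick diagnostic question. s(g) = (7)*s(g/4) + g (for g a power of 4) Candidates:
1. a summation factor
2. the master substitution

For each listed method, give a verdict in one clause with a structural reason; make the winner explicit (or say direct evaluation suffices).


Best approach: the master substitution — the recursive call is at index g/4 rather than a shift, a divide-and-conquer shape — substituting g = 4^m linearizes it.
- a summation factor — the recursion divides its index rather than shifting it — there is no previous-term chain for a summation factor to telescope.
- the master substitution — applies; the problem has the shape this method handles.


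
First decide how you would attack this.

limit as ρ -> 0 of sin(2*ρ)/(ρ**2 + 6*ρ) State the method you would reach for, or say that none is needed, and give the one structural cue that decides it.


Best approach: l'Hôpital's rule (0/0) — both numerator and denominator vanish at 0: the genuine 0/0 indeterminate that l'Hôpital exists for. A first-order expansion at the point is an equally standard path; the rule packages it.


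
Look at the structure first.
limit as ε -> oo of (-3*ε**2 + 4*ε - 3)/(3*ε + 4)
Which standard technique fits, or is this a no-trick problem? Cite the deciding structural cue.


Method: dominant-term comparison — growth-rate triage: the leading powers of ε decide the limit, everything else is noise. Viewed as a single quotient this is an ∞/∞ form — an at-infinity application of l'Hôpital's rule would also resolve it; comparing leading growth reads the answer without differentiating.


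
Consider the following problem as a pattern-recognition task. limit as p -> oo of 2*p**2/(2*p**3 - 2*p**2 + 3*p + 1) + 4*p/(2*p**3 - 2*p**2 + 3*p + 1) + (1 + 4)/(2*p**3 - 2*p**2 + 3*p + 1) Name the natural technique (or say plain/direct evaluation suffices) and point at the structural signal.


Method: dominant-term comparison — growth-rate triage: the leading powers of p decide the limit, everything else is noise. As a single quotient, the ∞/∞ shape would yield to repeated differentiation as well — the growth comparison gets there in one look.


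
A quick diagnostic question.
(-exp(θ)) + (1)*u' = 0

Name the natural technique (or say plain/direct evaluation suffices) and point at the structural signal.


Best approach: no special technique — solved for the derivative, no u appears — this is antidifferentiation in θ wearing ODE clothing.


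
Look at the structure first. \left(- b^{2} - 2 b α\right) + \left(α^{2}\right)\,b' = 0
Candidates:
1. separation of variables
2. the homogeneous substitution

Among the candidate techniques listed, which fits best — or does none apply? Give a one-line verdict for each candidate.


Verdict: the homogeneous substitution — the slope's numerator and denominator have matching total degree, so it depends only on b/α and the ratio substitution collapses it. A Bernoulli rewrite works here as the equation stands — the homogeneous substitution is the more immediate reading.
- separation of variables: no algebra isolates the independent variable on one side and the unknown on the other.
- the homogeneous substitution: applicable, and directly so.


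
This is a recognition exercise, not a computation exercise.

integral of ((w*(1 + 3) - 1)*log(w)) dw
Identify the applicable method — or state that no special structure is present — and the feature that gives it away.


Technique: integration by parts — a polynomial next to log(w): integrate the polynomial, differentiate the log, and the integral simplifies in one pass.


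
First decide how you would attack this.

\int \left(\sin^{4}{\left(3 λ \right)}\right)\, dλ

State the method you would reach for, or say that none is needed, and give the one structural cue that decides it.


Technique: a trigonometric identity — \sin^{4}{\left(3 λ \right)} is the textbook power-reduction case — identities first, antiderivatives second.


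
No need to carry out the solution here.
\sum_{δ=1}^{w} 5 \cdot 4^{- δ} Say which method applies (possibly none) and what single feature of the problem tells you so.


Best approach: the geometric series formula — consecutive terms stand in a fixed index-free ratio — the geometric sum formula closes it.


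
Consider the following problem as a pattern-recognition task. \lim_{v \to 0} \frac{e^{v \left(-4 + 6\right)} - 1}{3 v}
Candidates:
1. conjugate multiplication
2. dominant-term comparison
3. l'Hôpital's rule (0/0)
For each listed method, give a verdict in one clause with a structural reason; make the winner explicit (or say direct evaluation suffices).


Verdict: l'Hôpital's rule (0/0) — numerator and denominator both vanish at 0 — a genuine 0/0 form, which is exactly when l'Hôpital applies. The standard small-argument limits would also carry it; the rule is the systematic route.
- conjugate multiplication: no difference of divergent radicals appears, so rationalizing has nothing to cancel.
- dominant-term comparison — this limit is not decided by comparing leading-term growth at infinity.
- l'Hôpital's rule (0/0) — a fit — the right tool for this form.


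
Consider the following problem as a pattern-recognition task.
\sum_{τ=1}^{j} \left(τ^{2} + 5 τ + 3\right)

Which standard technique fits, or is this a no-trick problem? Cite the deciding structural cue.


Diagnosis: no special technique — the summand is a plain polynomial in τ (expanding first if it arrives factored); standard power-sum formulas evaluate it term by term.


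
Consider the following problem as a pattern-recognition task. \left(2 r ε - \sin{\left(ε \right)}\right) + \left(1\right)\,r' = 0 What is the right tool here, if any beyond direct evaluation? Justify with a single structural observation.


Verdict: a linear integrating factor — the unknown enters only to the first power against a nonzero forcing term — the integrating-factor template applies directly.


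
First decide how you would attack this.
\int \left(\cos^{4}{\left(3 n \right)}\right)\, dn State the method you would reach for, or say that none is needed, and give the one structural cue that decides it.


Verdict: a trigonometric identity — \cos^{4}{\left(3 n \right)} carries an even exponent — trade it for double-angle cosines before integrating.


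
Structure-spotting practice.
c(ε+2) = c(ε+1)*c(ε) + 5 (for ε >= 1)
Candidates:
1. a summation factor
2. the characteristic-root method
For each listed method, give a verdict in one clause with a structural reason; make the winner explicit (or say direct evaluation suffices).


Verdict: no special technique — this one you iterate or analyze qualitatively: the nonlinearity defeats linear solution methods.
- a summation factor: no summation factor applies — the rule is not linear in the sequence values.
- the characteristic-root method: the recursion is nonlinear in the sequence values, so no linear-modes ansatz applies.
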